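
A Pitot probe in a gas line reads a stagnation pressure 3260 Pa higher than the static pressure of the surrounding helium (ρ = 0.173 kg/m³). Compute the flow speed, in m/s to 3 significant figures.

The dynamic pressure equals the rise in static pressure at the stagnation point: ΔP = ½ρv².
v = √(2ΔP/ρ) = √(2·3260/0.173) = 194 m/s.

v ≈ 194 m/s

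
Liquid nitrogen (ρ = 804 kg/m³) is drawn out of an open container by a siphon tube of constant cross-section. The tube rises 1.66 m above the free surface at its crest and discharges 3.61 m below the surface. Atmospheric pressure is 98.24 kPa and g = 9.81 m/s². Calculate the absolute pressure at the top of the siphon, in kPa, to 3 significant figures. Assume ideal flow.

The outlet speed comes from Torricelli: v = √(2g·3.61) = 8.42 m/s.
The bore is uniform, so the speed at the crest is the same v. Bernoulli surface→crest: P_atm = P_top + ½ρv² + ρg·h_top.
P_top = 98240 − ½·804·8.42² − 804·9.81·1.66 = 56700 Pa.

P_top ≈ 56.7 kPa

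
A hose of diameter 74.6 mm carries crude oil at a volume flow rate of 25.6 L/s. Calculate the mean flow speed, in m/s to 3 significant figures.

Q = 25.6 L/s = 0.0256 m³/s.
v = Q/A = 0.0256 / 0.00437 = 5.86 m/s.

v ≈ 5.86 m/s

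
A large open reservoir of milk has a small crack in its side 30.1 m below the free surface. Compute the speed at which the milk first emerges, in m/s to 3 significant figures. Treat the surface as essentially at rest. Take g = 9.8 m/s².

v ≈ 24.3 m/s

Bernoulli from surface to hole (P equal, v_surface ≈ 0): v = √(2gh) = √(2×9.8×30.1) = 24.3 m/s.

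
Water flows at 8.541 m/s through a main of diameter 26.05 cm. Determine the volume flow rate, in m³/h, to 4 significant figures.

Q ≈ 1639 m³/h

Q = A·v = 0.05330 m² × 8.541 m/s = 0.4552 m³/s.
Converting: 0.4552 m³/s × 3600 = 1639 m³/h.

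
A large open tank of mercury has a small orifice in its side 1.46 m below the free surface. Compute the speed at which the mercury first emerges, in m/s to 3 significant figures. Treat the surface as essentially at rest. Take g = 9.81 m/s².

v = 5.35 m/s

Torricelli's result v = √(2gh) gives v = √(2·9.81·1.46) = 5.35 m/s.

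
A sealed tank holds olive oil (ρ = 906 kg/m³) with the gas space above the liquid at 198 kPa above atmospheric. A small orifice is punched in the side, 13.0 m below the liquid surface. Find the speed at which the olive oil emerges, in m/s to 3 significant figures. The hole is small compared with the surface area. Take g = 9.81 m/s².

Take point 1 at the surface (v₁ ≈ 0) and point 2 at the hole (at atmospheric pressure). Bernoulli: P₁ + ρg h = P_atm + ½ρv₂².
With P₁ − P_atm = 198000 Pa, v₂ = √(2gh + 2ΔP/ρ) = √(2·9.81·13.0 + 2·198000/906) = 26.3 m/s.

v ≈ 26.3 m/s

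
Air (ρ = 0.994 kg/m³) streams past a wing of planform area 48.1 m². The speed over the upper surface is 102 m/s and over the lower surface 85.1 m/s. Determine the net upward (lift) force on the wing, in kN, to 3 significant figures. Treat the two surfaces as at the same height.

F = 75.6 kN

With equal heights on the two surfaces, Bernoulli gives P_lower − P_upper = ½ρ(v_upper² − v_lower²).
ΔP = ½·0.994·(102² − 85.1²) = 1570 Pa.
Lift = ΔP · A = 1570 × 48.1 = 75600 N.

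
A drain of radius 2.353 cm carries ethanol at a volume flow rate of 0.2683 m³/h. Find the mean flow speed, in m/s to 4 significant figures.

v = 0.04285 m/s

Q = 0.2683 m³/h = 0.00007453 m³/s.
v = Q/A = 0.00007453 / 0.001739 = 0.04285 m/s.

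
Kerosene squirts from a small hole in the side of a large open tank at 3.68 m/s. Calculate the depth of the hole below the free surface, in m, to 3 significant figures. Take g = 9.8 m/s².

h ≈ 0.691 m

Inverting v = √(2gh) gives h = v² / 2g.
h = 3.68²/(2·9.8) = 13.5/19.60 = 0.691 m.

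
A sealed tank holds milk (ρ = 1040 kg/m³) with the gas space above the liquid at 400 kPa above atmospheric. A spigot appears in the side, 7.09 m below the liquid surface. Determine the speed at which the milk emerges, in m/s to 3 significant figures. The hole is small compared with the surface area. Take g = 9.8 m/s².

v ≈ 30.1 m/s

Take point 1 at the surface (v₁ ≈ 0) and point 2 at the hole (at atmospheric pressure). Bernoulli: P₁ + ρg h = P_atm + ½ρv₂².
With P₁ − P_atm = 400000 Pa, v₂ = √(2gh + 2ΔP/ρ) = √(2·9.8·7.09 + 2·400000/1040) = 30.1 m/s.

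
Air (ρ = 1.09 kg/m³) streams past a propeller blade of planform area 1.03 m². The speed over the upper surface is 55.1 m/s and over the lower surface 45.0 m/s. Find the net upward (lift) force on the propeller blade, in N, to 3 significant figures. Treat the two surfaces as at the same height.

568 N

From P + ½ρv² = const at equal height, P_low − P_up = ½ρ(v_up² − v_low²).
ΔP = ½·1.09·(55.1² − 45.0²) = 551 Pa.
Lift = ΔP · A = 551 × 1.03 = 568 N.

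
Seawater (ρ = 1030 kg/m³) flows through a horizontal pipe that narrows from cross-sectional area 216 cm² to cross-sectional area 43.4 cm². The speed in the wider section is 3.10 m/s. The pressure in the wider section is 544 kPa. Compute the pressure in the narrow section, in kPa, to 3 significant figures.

Continuity gives A₁v₁ = A₂v₂, so v₂ = (216 cm²)/(43.4 cm²) × 3.10 m/s = 15.4 m/s.
Bernoulli (h₁ = h₂): P₁ − P₂ = ½ρ(v₂² − v₁²).
P₂ = P₁ − ½ρ(v₂² − v₁²) = 544000 − ½·1030·(15.4² − 3.10²) = 544000 − 118000 = 426000 Pa.

426 kPa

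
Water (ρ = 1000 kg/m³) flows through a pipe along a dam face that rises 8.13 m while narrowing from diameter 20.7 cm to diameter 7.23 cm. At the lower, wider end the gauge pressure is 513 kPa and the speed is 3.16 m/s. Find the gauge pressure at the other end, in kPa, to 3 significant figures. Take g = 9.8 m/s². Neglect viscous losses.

103 kPa

Mass conservation (A₁v₁ = A₂v₂) gives v₂ = 3.16 × 337/41.1 = 25.9 m/s.
Energy conservation along the streamline gives P₂ = P₁ − ½ρ(v₂² − v₁²) − ρg(h₂ − h₁).
P₂ = 513000 + ½·1000·(3.16² − 25.9²) − 1000·9.8·(+8.13) = 513000 + (-330000) − (79700) = 103000 Pa.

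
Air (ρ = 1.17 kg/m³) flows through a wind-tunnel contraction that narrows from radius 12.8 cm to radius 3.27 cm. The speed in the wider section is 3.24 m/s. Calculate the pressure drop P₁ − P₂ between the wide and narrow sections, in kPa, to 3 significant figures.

By continuity, v₂ = v₁·A₁/A₂ = 3.24·(515/33.6) = 49.6 m/s.
Along the horizontal streamline, P + ½ρv² is constant.
P₁ − P₂ = ½·1.17·(49.6² − 3.24²) = ½·1.17·2450 = 1440 Pa.

ΔP ≈ 1.44 kPa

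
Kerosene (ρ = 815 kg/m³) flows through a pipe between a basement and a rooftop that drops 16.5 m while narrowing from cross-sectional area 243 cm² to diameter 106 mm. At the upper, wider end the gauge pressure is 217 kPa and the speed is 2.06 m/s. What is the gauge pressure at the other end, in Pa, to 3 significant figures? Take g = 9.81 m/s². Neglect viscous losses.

The volume flow rate is constant, so v₂ = (A₁/A₂)v₁ = (243/88.2)·2.06 = 5.67 m/s.
Bernoulli: P₁ + ½ρv₁² + ρg h₁ = P₂ + ½ρv₂² + ρg h₂, so P₂ = P₁ + ½ρ(v₁² − v₂²) − ρg(h₂ − h₁).
P₂ = 217000 + ½·815·(2.06² − 5.67²) − 815·9.81·(−16.5) = 217000 + (-11400) − (-132000) = 338000 Pa.

P₂ ≈ 338000 Pa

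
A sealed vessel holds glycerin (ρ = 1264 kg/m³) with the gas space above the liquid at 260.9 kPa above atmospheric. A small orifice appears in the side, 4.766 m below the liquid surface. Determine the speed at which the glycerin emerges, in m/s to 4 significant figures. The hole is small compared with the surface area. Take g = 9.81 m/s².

Take point 1 at the surface (v₁ ≈ 0) and point 2 at the hole (at atmospheric pressure). Bernoulli: P₁ + ρg h = P_atm + ½ρv₂².
With P₁ − P_atm = 260900 Pa, v₂ = √(2gh + 2ΔP/ρ) = √(2·9.81·4.766 + 2·260900/1264) = 22.50 m/s.

v = 22.50 m/s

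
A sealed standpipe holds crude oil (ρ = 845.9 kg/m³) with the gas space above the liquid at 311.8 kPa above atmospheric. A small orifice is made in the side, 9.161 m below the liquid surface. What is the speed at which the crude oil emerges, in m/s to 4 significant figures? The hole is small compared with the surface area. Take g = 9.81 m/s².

Take point 1 at the surface (v₁ ≈ 0) and point 2 at the hole (at atmospheric pressure). Bernoulli: P₁ + ρg h = P_atm + ½ρv₂².
With P₁ − P_atm = 311800 Pa, v₂ = √(2gh + 2ΔP/ρ) = √(2·9.81·9.161 + 2·311800/845.9) = 30.28 m/s.

v ≈ 30.28 m/s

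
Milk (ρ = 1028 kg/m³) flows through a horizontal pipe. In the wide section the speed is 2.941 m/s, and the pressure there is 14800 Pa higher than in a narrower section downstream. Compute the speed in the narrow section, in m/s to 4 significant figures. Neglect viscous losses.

v₂ ≈ 6.119 m/s

Horizontal Bernoulli: P₁ + ½ρv₁² = P₂ + ½ρv₂², so v₂² = v₁² + 2(P₁ − P₂)/ρ.
v₂ = √(2.941² + 2·14800/1028) = √(8.649 + 28.79) = 6.119 m/s.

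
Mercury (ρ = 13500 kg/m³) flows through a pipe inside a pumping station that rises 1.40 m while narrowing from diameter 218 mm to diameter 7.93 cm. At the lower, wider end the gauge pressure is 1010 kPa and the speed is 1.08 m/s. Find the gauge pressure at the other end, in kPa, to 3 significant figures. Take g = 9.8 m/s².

The volume flow rate is constant, so v₂ = (A₁/A₂)v₁ = (373/49.4)·1.08 = 8.16 m/s.
Applying Bernoulli between the two ends and solving for P₂: P₂ = P₁ + ½ρ(v₁² − v₂²) − ρgΔh.
P₂ = 1010000 + ½·13500·(1.08² − 8.16²) − 13500·9.8·(+1.40) = 1010000 + (-442000) − (185000) = 383000 Pa.

P₂ = 383 kPa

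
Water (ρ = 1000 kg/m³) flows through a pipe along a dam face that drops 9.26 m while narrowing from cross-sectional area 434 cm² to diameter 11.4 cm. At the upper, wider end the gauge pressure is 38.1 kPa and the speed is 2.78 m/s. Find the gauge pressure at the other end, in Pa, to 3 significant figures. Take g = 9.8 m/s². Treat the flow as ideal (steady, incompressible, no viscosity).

P₂ ≈ 62900 Pa

By continuity, v₂ = v₁·A₁/A₂ = 2.78·(434/102) = 11.8 m/s.
Applying Bernoulli between the two ends and solving for P₂: P₂ = P₁ + ½ρ(v₁² − v₂²) − ρgΔh.
P₂ = 38100 + ½·1000·(2.78² − 11.8²) − 1000·9.8·(−9.26) = 38100 + (-66000) − (-90700) = 62900 Pa.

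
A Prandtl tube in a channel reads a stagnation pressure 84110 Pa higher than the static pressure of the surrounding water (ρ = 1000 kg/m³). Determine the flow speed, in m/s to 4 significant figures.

The dynamic pressure equals the rise in static pressure at the stagnation point: ΔP = ½ρv².
v = √(2ΔP/ρ) = √(2·84110/1000) = 12.97 m/s.

v = 12.97 m/s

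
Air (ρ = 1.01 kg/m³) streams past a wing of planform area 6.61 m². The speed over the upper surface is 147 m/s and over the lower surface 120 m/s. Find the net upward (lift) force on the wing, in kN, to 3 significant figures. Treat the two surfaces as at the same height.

F ≈ 24.1 kN

From P + ½ρv² = const at equal height, P_low − P_up = ½ρ(v_up² − v_low²).
ΔP = ½·1.01·(147² − 120²) = 3640 Pa.
Lift = ΔP · A = 3640 × 6.61 = 24100 N.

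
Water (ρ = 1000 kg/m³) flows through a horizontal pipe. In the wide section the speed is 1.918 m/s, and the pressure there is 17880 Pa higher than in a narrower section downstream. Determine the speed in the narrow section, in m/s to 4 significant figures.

v₂ ≈ 6.280 m/s

Along the level pipe P + ½ρv² is conserved, hence v₂² = v₁² + 2(P₁ − P₂)/ρ.
v₂ = √(1.918² + 2·17880/1000) = √(3.679 + 35.76) = 6.280 m/s.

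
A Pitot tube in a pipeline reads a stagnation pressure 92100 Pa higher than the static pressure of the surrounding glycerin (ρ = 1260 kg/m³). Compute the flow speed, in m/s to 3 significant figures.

v = 12.1 m/s

Bernoulli between the free stream and the stagnation point: ½ρv² = P_stag − P_static.
v = √(2ΔP/ρ) = √(2·92100/1260) = 12.1 m/s.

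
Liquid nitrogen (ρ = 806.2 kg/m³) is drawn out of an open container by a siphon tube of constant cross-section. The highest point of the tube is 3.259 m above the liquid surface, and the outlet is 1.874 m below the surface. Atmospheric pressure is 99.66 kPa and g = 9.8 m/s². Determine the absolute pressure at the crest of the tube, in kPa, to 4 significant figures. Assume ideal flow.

P_top ≈ 59.11 kPa

From the surface to the outlet (both open to atmosphere, surface at rest): v = √(2g·h_out) = √(2·9.8·1.874) = 6.061 m/s.
Continuity keeps v the same throughout the tube; from surface to crest, P_atm + 0 = P_top + ½ρv² + ρg·h_top.
P_top = 99660 − ½·806.2·6.061² − 806.2·9.8·3.259 = 59110 Pa.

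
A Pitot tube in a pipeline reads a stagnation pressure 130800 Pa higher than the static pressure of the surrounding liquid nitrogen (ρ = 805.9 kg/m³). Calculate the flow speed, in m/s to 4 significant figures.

The dynamic pressure equals the rise in static pressure at the stagnation point: ΔP = ½ρv².
v = √(2ΔP/ρ) = √(2·130800/805.9) = 18.02 m/s.

18.02 m/s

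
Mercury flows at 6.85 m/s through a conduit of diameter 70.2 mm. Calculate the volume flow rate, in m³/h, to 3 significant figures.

Q ≈ 95.4 m³/h

Q = A·v = 0.00387 m² × 6.85 m/s = 0.0265 m³/s.
Converting: 0.0265 m³/s × 3600 = 95.4 m³/h.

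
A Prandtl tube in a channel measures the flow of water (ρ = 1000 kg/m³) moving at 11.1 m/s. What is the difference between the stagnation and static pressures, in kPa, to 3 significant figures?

Bernoulli between the free stream and the stagnation point: ½ρv² = P_stag − P_static.
ΔP = ½·1000·11.1² = 61600 Pa.

ΔP = 61.6 kPa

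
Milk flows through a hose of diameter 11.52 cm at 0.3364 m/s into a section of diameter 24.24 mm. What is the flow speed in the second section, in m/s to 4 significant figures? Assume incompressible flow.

v₂ ≈ 7.598 m/s

By continuity, v₂ = v₁·A₁/A₂ = 0.3364·(104.2/4.615) = 7.598 m/s.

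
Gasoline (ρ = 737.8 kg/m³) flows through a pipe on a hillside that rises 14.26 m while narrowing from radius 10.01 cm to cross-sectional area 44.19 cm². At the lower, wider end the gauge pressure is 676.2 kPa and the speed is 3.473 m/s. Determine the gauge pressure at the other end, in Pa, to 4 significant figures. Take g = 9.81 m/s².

P₂ = 351600 Pa

Mass conservation (A₁v₁ = A₂v₂) gives v₂ = 3.473 × 314.8/44.19 = 24.74 m/s.
Applying Bernoulli between the two ends and solving for P₂: P₂ = P₁ + ½ρ(v₁² − v₂²) − ρgΔh.
P₂ = 676200 + ½·737.8·(3.473² − 24.74²) − 737.8·9.81·(+14.26) = 676200 + (-221300) − (103200) = 351600 Pa.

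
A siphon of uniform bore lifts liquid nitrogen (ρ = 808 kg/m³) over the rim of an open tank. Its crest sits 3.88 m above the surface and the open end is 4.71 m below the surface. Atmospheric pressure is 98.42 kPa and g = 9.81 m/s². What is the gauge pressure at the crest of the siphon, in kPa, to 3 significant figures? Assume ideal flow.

P_gauge ≈ -68.1 kPa

Bernoulli surface→outlet gives ½v² = g·h_out, so v = √(2·9.81·4.71) = 9.61 m/s.
Continuity keeps v the same throughout the tube; from surface to crest, P_atm + 0 = P_top + ½ρv² + ρg·h_top.
P_top = 98420 − ½·808·9.61² − 808·9.81·3.88 = 30300 Pa. So P_gauge = P_top − P_atm = -68100 Pa.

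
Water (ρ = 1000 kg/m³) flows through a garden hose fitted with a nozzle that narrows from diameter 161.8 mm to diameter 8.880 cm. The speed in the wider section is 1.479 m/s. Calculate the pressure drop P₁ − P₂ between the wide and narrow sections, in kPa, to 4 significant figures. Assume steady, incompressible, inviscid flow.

10.96 kPa

Mass conservation (A₁v₁ = A₂v₂) gives v₂ = 1.479 × 205.6/61.93 = 4.910 m/s.
Along the horizontal streamline, P + ½ρv² is constant.
P₁ − P₂ = ½·1000·(4.910² − 1.479²) = ½·1000·21.92 = 10960 Pa.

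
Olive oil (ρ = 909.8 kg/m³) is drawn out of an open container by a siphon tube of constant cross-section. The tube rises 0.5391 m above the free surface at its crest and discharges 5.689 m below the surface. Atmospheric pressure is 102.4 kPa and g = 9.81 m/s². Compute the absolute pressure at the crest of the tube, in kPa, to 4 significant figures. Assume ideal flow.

46.81 kPa

Bernoulli surface→outlet gives ½v² = g·h_out, so v = √(2·9.81·5.689) = 10.56 m/s.
The bore is uniform, so the speed at the crest is the same v. Bernoulli surface→crest: P_atm = P_top + ½ρv² + ρg·h_top.
P_top = 102400 − ½·909.8·10.56² − 909.8·9.81·0.5391 = 46810 Pa.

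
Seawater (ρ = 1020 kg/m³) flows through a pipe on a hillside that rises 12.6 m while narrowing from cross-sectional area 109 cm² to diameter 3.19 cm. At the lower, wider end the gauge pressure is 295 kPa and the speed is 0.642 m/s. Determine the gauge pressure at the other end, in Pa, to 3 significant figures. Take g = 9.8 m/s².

The volume flow rate is constant, so v₂ = (A₁/A₂)v₁ = (109/7.99)·0.642 = 8.76 m/s.
Applying Bernoulli between the two ends and solving for P₂: P₂ = P₁ + ½ρ(v₁² − v₂²) − ρgΔh.
P₂ = 295000 + ½·1020·(0.642² − 8.76²) − 1020·9.8·(+12.6) = 295000 + (-38900) − (126000) = 130000 Pa.

130000 Pa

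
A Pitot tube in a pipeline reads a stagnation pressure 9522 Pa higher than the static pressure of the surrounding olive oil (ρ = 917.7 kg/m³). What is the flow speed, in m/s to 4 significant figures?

4.555 m/s

Bernoulli between the free stream and the stagnation point: ½ρv² = P_stag − P_static.
v = √(2ΔP/ρ) = √(2·9522/917.7) = 4.555 m/s.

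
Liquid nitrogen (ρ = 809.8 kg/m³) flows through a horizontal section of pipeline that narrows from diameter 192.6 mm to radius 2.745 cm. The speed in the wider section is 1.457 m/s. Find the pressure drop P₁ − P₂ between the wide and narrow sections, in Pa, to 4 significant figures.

ΔP ≈ 129300 Pa

Mass conservation (A₁v₁ = A₂v₂) gives v₂ = 1.457 × 291.3/23.67 = 17.93 m/s.
The pipe is horizontal, so Bernoulli reduces to P₁ + ½ρv₁² = P₂ + ½ρv₂².
P₁ − P₂ = ½·809.8·(17.93² − 1.457²) = ½·809.8·319.4 = 129300 Pa.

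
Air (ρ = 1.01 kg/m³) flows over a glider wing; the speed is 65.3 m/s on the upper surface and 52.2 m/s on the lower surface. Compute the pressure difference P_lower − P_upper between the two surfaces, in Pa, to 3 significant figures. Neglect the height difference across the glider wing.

Bernoulli (same height): P_lower − P_upper = ½ρ(v_upper² − v_lower²).
ΔP = ½·1.01·(65.3² − 52.2²) = 777 Pa.

ΔP = 777 Pa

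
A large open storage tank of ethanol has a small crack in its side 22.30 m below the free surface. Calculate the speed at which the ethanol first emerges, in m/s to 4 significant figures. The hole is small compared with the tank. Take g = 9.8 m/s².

Bernoulli from surface to hole (P equal, v_surface ≈ 0): v = √(2gh) = √(2×9.8×22.30) = 20.91 m/s.

v ≈ 20.91 m/s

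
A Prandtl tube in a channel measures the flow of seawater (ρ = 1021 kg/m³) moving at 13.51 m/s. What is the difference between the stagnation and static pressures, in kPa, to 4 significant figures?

The dynamic pressure equals the rise in static pressure at the stagnation point: ΔP = ½ρv².
ΔP = ½·1021·13.51² = 93180 Pa.

ΔP = 93.18 kPa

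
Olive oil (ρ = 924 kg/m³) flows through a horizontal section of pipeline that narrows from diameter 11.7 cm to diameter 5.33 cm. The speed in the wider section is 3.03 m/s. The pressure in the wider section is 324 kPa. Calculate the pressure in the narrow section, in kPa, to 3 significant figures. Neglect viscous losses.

230 kPa

The volume flow rate is constant, so v₂ = (A₁/A₂)v₁ = (108/22.3)·3.03 = 14.6 m/s.
Bernoulli (h₁ = h₂): P₁ − P₂ = ½ρ(v₂² − v₁²).
P₂ = P₁ − ½ρ(v₂² − v₁²) = 324000 − ½·924·(14.6² − 3.03²) = 324000 − 94200 = 230000 Pa.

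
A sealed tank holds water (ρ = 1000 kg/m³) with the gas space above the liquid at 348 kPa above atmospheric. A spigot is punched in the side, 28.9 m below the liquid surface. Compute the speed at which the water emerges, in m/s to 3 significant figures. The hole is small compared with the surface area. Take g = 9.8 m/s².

Take point 1 at the surface (v₁ ≈ 0) and point 2 at the hole (at atmospheric pressure). Bernoulli: P₁ + ρg h = P_atm + ½ρv₂².
With P₁ − P_atm = 348000 Pa, v₂ = √(2gh + 2ΔP/ρ) = √(2·9.8·28.9 + 2·348000/1000) = 35.5 m/s.

v = 35.5 m/s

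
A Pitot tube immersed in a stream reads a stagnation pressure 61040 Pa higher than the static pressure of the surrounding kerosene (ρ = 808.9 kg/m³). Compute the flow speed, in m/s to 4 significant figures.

v ≈ 12.28 m/s

The dynamic pressure equals the rise in static pressure at the stagnation point: ΔP = ½ρv².
v = √(2ΔP/ρ) = √(2·61040/808.9) = 12.28 m/s.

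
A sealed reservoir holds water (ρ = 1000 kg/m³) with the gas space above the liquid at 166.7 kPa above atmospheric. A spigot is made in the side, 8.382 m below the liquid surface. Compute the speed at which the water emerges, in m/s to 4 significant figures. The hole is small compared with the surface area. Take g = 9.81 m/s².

v ≈ 22.31 m/s

Take point 1 at the surface (v₁ ≈ 0) and point 2 at the hole (at atmospheric pressure). Bernoulli: P₁ + ρg h = P_atm + ½ρv₂².
With P₁ − P_atm = 166700 Pa, v₂ = √(2gh + 2ΔP/ρ) = √(2·9.81·8.382 + 2·166700/1000) = 22.31 m/s.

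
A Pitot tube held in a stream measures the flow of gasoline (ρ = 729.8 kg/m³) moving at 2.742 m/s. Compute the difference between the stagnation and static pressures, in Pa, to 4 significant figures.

ΔP = 2744 Pa

Bernoulli between the free stream and the stagnation point: ½ρv² = P_stag − P_static.
ΔP = ½·729.8·2.742² = 2744 Pa.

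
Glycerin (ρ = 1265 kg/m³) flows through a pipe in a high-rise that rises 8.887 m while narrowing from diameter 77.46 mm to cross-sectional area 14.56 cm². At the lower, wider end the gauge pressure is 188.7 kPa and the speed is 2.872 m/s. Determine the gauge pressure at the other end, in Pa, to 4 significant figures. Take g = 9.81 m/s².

Continuity gives A₁v₁ = A₂v₂, so v₂ = (47.12 cm²)/(14.56 cm²) × 2.872 m/s = 9.295 m/s.
Applying Bernoulli between the two ends and solving for P₂: P₂ = P₁ + ½ρ(v₁² − v₂²) − ρgΔh.
P₂ = 188700 + ½·1265·(2.872² − 9.295²) − 1265·9.81·(+8.887) = 188700 + (-49430) − (110300) = 28980 Pa.

P₂ = 28980 Pa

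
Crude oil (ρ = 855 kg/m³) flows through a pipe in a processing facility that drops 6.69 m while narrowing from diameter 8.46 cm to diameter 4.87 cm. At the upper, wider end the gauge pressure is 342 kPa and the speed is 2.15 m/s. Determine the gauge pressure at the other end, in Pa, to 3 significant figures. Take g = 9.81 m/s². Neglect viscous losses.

The volume flow rate is constant, so v₂ = (A₁/A₂)v₁ = (56.2/18.6)·2.15 = 6.49 m/s.
Bernoulli: P₁ + ½ρv₁² + ρg h₁ = P₂ + ½ρv₂² + ρg h₂, so P₂ = P₁ + ½ρ(v₁² − v₂²) − ρg(h₂ − h₁).
P₂ = 342000 + ½·855·(2.15² − 6.49²) − 855·9.81·(−6.69) = 342000 + (-16000) − (-56100) = 382000 Pa.

382000 Pa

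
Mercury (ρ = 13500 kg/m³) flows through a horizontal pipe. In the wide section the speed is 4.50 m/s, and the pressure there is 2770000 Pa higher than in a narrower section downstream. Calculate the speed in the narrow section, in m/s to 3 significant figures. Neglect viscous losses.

With h₁ = h₂, rearranging Bernoulli gives v₂ = √(v₁² + 2ΔP/ρ).
v₂ = √(4.50² + 2·2770000/13500) = √(20.2 + 410) = 20.8 m/s.

v₂ ≈ 20.8 m/s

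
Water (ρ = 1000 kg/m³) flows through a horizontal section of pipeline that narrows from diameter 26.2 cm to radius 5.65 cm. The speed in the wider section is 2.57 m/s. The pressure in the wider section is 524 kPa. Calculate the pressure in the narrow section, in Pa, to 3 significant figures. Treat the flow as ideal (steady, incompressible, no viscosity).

432000 Pa

Mass conservation (A₁v₁ = A₂v₂) gives v₂ = 2.57 × 539/100 = 13.8 m/s.
Along the horizontal streamline, P + ½ρv² is constant.
P₂ = P₁ − ½ρ(v₂² − v₁²) = 524000 − ½·1000·(13.8² − 2.57²) = 524000 − 92100 = 432000 Pa.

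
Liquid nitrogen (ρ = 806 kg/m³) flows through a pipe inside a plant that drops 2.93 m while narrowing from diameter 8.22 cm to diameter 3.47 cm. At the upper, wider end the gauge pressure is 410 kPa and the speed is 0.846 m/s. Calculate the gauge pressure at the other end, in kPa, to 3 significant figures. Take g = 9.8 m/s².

By continuity, v₂ = v₁·A₁/A₂ = 0.846·(53.1/9.46) = 4.75 m/s.
Bernoulli: P₁ + ½ρv₁² + ρg h₁ = P₂ + ½ρv₂² + ρg h₂, so P₂ = P₁ + ½ρ(v₁² − v₂²) − ρg(h₂ − h₁).
P₂ = 410000 + ½·806·(0.846² − 4.75²) − 806·9.8·(−2.93) = 410000 + (-8790) − (-23100) = 424000 Pa.

P₂ = 424 kPa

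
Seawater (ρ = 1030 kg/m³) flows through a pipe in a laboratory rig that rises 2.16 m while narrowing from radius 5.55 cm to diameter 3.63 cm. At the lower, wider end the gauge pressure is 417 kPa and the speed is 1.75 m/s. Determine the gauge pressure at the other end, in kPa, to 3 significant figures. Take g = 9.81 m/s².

By continuity, v₂ = v₁·A₁/A₂ = 1.75·(96.8/10.3) = 16.4 m/s.
Bernoulli: P₁ + ½ρv₁² + ρg h₁ = P₂ + ½ρv₂² + ρg h₂, so P₂ = P₁ + ½ρ(v₁² − v₂²) − ρg(h₂ − h₁).
P₂ = 417000 + ½·1030·(1.75² − 16.4²) − 1030·9.81·(+2.16) = 417000 + (-136000) − (21800) = 259000 Pa.

259 kPa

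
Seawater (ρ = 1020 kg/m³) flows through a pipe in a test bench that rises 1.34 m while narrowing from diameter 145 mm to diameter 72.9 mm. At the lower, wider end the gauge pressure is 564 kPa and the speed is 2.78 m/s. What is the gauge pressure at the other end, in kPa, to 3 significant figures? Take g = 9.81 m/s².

Mass conservation (A₁v₁ = A₂v₂) gives v₂ = 2.78 × 165/41.7 = 11.0 m/s.
Applying Bernoulli between the two ends and solving for P₂: P₂ = P₁ + ½ρ(v₁² − v₂²) − ρgΔh.
P₂ = 564000 + ½·1020·(2.78² − 11.0²) − 1020·9.81·(+1.34) = 564000 + (-57700) − (13400) = 493000 Pa.

P₂ = 493 kPa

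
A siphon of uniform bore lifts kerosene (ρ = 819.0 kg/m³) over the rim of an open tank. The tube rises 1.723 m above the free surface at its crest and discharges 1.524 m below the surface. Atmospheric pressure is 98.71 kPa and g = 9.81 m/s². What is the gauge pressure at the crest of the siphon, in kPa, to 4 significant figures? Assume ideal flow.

P_gauge ≈ -26.09 kPa

Bernoulli surface→outlet gives ½v² = g·h_out, so v = √(2·9.81·1.524) = 5.468 m/s.
Continuity keeps v the same throughout the tube; from surface to crest, P_atm + 0 = P_top + ½ρv² + ρg·h_top.
P_top = 98710 − ½·819.0·5.468² − 819.0·9.81·1.723 = 72620 Pa. So P_gauge = P_top − P_atm = -26090 Pa.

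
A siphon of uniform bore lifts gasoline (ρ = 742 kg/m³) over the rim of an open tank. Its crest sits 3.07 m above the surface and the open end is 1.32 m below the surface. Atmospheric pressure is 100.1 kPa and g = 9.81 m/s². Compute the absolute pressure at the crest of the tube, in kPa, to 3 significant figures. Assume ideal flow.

Bernoulli surface→outlet gives ½v² = g·h_out, so v = √(2·9.81·1.32) = 5.09 m/s.
Continuity keeps v the same throughout the tube; from surface to crest, P_atm + 0 = P_top + ½ρv² + ρg·h_top.
P_top = 100100 − ½·742·5.09² − 742·9.81·3.07 = 68100 Pa.

P_top ≈ 68.1 kPa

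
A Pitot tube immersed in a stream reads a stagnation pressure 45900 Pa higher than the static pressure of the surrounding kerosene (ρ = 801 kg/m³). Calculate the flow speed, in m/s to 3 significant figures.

10.7 m/s

At the stagnation point the flow is brought to rest, so Bernoulli gives P_stag − P_static = ½ρv².
v = √(2ΔP/ρ) = √(2·45900/801) = 10.7 m/s.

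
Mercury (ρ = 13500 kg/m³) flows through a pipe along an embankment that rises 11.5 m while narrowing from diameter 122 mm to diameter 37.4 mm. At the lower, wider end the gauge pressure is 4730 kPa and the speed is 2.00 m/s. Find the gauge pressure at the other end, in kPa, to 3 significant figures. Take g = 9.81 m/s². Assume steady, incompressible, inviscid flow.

P₂ ≈ 177 kPa

By continuity, v₂ = v₁·A₁/A₂ = 2.00·(117/11.0) = 21.3 m/s.
Applying Bernoulli between the two ends and solving for P₂: P₂ = P₁ + ½ρ(v₁² − v₂²) − ρgΔh.
P₂ = 4730000 + ½·13500·(2.00² − 21.3²) − 13500·9.81·(+11.5) = 4730000 + (-3030000) − (1520000) = 177000 Pa.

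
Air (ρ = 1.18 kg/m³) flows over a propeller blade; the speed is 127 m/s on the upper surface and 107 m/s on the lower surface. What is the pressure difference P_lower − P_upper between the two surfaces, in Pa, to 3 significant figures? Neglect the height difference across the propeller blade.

ΔP ≈ 2760 Pa

Bernoulli (same height): P_lower − P_upper = ½ρ(v_upper² − v_lower²).
ΔP = ½·1.18·(127² − 107²) = 2760 Pa.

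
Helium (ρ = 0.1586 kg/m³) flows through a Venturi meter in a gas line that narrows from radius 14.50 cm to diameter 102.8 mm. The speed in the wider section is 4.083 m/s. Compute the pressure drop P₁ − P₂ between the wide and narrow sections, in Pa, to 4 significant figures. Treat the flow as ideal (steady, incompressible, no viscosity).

82.40 Pa

By continuity, v₂ = v₁·A₁/A₂ = 4.083·(660.5/83.00) = 32.49 m/s.
With no height change, Bernoulli's equation is P₁ + ½ρv₁² = P₂ + ½ρv₂².
P₁ − P₂ = ½·0.1586·(32.49² − 4.083²) = ½·0.1586·1039 = 82.40 Pa.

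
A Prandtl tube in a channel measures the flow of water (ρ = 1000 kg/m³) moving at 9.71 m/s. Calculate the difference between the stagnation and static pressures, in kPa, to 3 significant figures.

Bernoulli between the free stream and the stagnation point: ½ρv² = P_stag − P_static.
ΔP = ½·1000·9.71² = 47100 Pa.

ΔP ≈ 47.1 kPa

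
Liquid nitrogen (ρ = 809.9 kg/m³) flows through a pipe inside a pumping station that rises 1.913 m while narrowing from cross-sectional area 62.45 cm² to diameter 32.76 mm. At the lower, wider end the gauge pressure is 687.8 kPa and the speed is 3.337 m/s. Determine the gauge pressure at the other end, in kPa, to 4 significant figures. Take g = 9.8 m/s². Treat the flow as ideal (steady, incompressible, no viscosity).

P₂ ≈ 429.6 kPa

The volume flow rate is constant, so v₂ = (A₁/A₂)v₁ = (62.45/8.429)·3.337 = 24.72 m/s.
Bernoulli: P₁ + ½ρv₁² + ρg h₁ = P₂ + ½ρv₂² + ρg h₂, so P₂ = P₁ + ½ρ(v₁² − v₂²) − ρg(h₂ − h₁).
P₂ = 687800 + ½·809.9·(3.337² − 24.72²) − 809.9·9.8·(+1.913) = 687800 + (-243000) − (15180) = 429600 Pa.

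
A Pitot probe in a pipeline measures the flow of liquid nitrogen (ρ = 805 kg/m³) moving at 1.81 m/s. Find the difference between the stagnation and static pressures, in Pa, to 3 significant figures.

At the stagnation point the flow is brought to rest, so Bernoulli gives P_stag − P_static = ½ρv².
ΔP = ½·805·1.81² = 1320 Pa.

ΔP ≈ 1320 Pa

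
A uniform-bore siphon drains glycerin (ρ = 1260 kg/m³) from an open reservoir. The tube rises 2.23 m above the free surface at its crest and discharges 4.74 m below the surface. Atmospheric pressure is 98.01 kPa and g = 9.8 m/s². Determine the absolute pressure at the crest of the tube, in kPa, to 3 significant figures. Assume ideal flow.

P_top = 11.9 kPa

The outlet speed comes from Torricelli: v = √(2g·4.74) = 9.64 m/s.
With constant cross-section the crest speed equals v; applying Bernoulli from the surface up to the crest, P_top = P_atm − ½ρv² − ρg·h_top.
P_top = 98010 − ½·1260·9.64² − 1260·9.8·2.23 = 11900 Pa.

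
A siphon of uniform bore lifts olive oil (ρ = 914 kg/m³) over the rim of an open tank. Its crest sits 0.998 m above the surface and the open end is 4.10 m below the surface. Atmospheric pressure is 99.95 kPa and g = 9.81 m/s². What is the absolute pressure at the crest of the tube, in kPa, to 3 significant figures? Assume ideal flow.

54.2 kPa

The outlet speed comes from Torricelli: v = √(2g·4.10) = 8.97 m/s.
With constant cross-section the crest speed equals v; applying Bernoulli from the surface up to the crest, P_top = P_atm − ½ρv² − ρg·h_top.
P_top = 99950 − ½·914·8.97² − 914·9.81·0.998 = 54200 Pa.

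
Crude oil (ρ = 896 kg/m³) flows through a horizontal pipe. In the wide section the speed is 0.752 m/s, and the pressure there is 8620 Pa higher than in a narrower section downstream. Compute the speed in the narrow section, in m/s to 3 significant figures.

4.45 m/s

Along the level pipe P + ½ρv² is conserved, hence v₂² = v₁² + 2(P₁ − P₂)/ρ.
v₂ = √(0.752² + 2·8620/896) = √(0.566 + 19.2) = 4.45 m/s.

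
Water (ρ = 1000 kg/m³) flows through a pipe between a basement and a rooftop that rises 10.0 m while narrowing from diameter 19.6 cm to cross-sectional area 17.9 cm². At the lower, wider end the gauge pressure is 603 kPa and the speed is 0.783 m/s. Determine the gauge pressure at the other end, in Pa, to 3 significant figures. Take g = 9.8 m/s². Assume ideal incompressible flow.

P₂ ≈ 418000 Pa

Mass conservation (A₁v₁ = A₂v₂) gives v₂ = 0.783 × 302/17.9 = 13.2 m/s.
Applying Bernoulli between the two ends and solving for P₂: P₂ = P₁ + ½ρ(v₁² − v₂²) − ρgΔh.
P₂ = 603000 + ½·1000·(0.783² − 13.2²) − 1000·9.8·(+10.0) = 603000 + (-86800) − (98000) = 418000 Pa.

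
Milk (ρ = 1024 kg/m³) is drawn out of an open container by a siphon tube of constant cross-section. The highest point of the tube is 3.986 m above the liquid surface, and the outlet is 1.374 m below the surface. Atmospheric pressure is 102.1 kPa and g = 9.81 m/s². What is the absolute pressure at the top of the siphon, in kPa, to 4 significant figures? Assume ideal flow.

P_top ≈ 48.26 kPa

Bernoulli surface→outlet gives ½v² = g·h_out, so v = √(2·9.81·1.374) = 5.192 m/s.
The bore is uniform, so the speed at the crest is the same v. Bernoulli surface→crest: P_atm = P_top + ½ρv² + ρg·h_top.
P_top = 102100 − ½·1024·5.192² − 1024·9.81·3.986 = 48260 Pa.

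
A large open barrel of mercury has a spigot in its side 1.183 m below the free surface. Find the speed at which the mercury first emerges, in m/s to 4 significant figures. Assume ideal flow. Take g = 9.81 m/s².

Bernoulli from surface to hole (P equal, v_surface ≈ 0): v = √(2gh) = √(2×9.81×1.183) = 4.818 m/s.

v = 4.818 m/s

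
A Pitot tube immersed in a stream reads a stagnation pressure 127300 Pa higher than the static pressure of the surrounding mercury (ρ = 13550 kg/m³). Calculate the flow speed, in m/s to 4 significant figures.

At the stagnation point the flow is brought to rest, so Bernoulli gives P_stag − P_static = ½ρv².
v = √(2ΔP/ρ) = √(2·127300/13550) = 4.335 m/s.

v = 4.335 m/s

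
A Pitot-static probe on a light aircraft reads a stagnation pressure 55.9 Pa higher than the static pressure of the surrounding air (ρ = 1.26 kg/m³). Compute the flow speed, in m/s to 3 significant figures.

9.42 m/s

The dynamic pressure equals the rise in static pressure at the stagnation point: ΔP = ½ρv².
v = √(2ΔP/ρ) = √(2·55.9/1.26) = 9.42 m/s.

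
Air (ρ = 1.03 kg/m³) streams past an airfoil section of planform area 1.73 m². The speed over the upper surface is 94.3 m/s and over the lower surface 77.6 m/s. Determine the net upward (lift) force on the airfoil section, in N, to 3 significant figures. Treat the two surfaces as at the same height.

2560 N

The faster flow above has the lower pressure; Bernoulli (same height) gives ΔP = ½ρ(v_up² − v_low²).
ΔP = ½·1.03·(94.3² − 77.6²) = 1480 Pa.
Lift = ΔP · A = 1480 × 1.73 = 2560 N.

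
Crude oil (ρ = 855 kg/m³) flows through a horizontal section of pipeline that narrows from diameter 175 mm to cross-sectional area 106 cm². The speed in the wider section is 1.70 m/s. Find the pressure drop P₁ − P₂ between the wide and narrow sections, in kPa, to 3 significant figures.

ΔP = 5.13 kPa

Continuity gives A₁v₁ = A₂v₂, so v₂ = (241 cm²)/(106 cm²) × 1.70 m/s = 3.86 m/s.
With no height change, Bernoulli's equation is P₁ + ½ρv₁² = P₂ + ½ρv₂².
P₁ − P₂ = ½·855·(3.86² − 1.70²) = ½·855·12.0 = 5130 Pa.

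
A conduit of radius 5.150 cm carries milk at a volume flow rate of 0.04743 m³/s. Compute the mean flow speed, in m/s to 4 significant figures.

5.692 m/s

Q = 0.04743 m³/s = 0.04743 m³/s.
v = Q/A = 0.04743 / 0.008332 = 5.692 m/s.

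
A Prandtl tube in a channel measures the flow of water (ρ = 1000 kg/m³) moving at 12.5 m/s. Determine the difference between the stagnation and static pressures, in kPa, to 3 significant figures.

ΔP = 78.1 kPa

Bernoulli between the free stream and the stagnation point: ½ρv² = P_stag − P_static.
ΔP = ½·1000·12.5² = 78100 Pa.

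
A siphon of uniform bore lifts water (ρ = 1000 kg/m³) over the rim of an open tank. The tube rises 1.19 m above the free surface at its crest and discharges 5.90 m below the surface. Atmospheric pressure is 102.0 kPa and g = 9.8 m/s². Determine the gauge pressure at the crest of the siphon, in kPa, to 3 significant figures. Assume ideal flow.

Bernoulli surface→outlet gives ½v² = g·h_out, so v = √(2·9.8·5.90) = 10.8 m/s.
With constant cross-section the crest speed equals v; applying Bernoulli from the surface up to the crest, P_top = P_atm − ½ρv² − ρg·h_top.
P_top = 102000 − ½·1000·10.8² − 1000·9.8·1.19 = 32500 Pa. So P_gauge = P_top − P_atm = -69500 Pa.

P_gauge = -69.5 kPa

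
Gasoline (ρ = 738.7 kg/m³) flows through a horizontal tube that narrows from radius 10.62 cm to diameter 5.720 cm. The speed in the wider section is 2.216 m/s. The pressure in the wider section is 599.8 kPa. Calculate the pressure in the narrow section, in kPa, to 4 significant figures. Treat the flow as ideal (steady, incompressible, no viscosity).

P₂ ≈ 256.8 kPa

Continuity gives A₁v₁ = A₂v₂, so v₂ = (354.3 cm²)/(25.70 cm²) × 2.216 m/s = 30.56 m/s.
Bernoulli (h₁ = h₂): P₁ − P₂ = ½ρ(v₂² − v₁²).
P₂ = P₁ − ½ρ(v₂² − v₁²) = 599800 − ½·738.7·(30.56² − 2.216²) = 599800 − 343000 = 256800 Pa.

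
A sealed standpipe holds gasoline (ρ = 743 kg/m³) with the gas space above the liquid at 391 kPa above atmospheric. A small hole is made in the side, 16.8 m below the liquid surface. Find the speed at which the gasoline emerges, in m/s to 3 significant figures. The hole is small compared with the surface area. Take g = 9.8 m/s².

v ≈ 37.2 m/s

Take point 1 at the surface (v₁ ≈ 0) and point 2 at the hole (at atmospheric pressure). Bernoulli: P₁ + ρg h = P_atm + ½ρv₂².
With P₁ − P_atm = 391000 Pa, v₂ = √(2gh + 2ΔP/ρ) = √(2·9.8·16.8 + 2·391000/743) = 37.2 m/s.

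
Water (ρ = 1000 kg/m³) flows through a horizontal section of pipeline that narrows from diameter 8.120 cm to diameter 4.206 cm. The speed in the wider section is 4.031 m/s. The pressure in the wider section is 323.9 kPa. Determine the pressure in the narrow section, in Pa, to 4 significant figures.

By continuity, v₂ = v₁·A₁/A₂ = 4.031·(51.78/13.89) = 15.02 m/s.
Along the horizontal streamline, P + ½ρv² is constant.
P₂ = P₁ − ½ρ(v₂² − v₁²) = 323900 − ½·1000·(15.02² − 4.031²) = 323900 − 104700 = 219200 Pa.

219200 Pa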